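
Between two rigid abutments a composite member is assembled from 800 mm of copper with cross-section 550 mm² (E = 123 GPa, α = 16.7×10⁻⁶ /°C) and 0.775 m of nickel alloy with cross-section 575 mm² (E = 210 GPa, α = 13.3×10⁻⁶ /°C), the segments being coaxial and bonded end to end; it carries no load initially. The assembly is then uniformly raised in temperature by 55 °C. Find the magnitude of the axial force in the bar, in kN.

Free thermal expansion of the whole bar: Σ αᵢΔT Lᵢ = 16.7×10⁻⁶×55×800 + 13.3×10⁻⁶×55×775 = 1.302 mm.
The walls prevent any net length change, so an axial force P (same in every segment) develops. Compatibility: P · Σ Lᵢ/(AᵢEᵢ) = δ_free.
The series flexibility is Σ Lᵢ/(AᵢEᵢ) = 800/(550×123×10³) + 775/(575×210×10³) = 1.824×10⁻⁵ mm/N.
So P = 1.302 / 1.824×10⁻⁵ = 71.35 kN, compressive.

P ≈ 71.4 kN (compressive)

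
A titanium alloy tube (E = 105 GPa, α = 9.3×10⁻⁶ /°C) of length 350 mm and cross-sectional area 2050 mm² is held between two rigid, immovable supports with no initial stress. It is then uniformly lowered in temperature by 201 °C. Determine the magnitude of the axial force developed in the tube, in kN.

P ≈ 402 kN (tensile)

The ends cannot move, so σ = EαΔT = 105×10³ × 9.3×10⁻⁶ × 201 = 196.3 MPa.
Then P = σA = 196.3 × 2050 mm² = 402.4 kN, tensile.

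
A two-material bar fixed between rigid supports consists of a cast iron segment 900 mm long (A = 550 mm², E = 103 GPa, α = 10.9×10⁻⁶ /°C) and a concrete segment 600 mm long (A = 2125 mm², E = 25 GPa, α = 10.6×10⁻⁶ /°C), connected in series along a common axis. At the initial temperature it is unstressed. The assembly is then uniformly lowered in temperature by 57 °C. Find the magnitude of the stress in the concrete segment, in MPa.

σ ≈ 16 MPa (tensile)

Free thermal contraction of the whole bar: Σ αᵢΔT Lᵢ = 10.9×10⁻⁶×57×900 + 10.6×10⁻⁶×57×600 = 0.9217 mm.
The rigid supports impose zero overall length change; the single axial force P common to all segments must satisfy P Σ Lᵢ/(AᵢEᵢ) = δ_free.
Σ Lᵢ/(AᵢEᵢ) = 900/(550×103×10³) + 600/(2125×25×10³) = 2.718×10⁻⁵ mm/N.
So P = 0.9217 / 2.718×10⁻⁵ = 33.91 kN, tensile.
σ_{concrete} = P / A = 33910 / 2125 = 15.96 MPa.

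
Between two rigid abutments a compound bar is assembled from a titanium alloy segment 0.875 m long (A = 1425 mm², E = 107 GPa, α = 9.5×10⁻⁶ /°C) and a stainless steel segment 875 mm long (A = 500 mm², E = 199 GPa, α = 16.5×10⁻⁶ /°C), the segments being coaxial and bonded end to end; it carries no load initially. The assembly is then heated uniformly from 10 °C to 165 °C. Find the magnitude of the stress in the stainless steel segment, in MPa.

Free thermal expansion of the whole bar: Σ αᵢΔT Lᵢ = 9.5×10⁻⁶×155×875 + 16.5×10⁻⁶×155×875 = 3.526 mm.
Since the ends are fixed, an axial force P builds up, equal in every segment, with P · Σ Lᵢ/(AᵢEᵢ) = δ_free.
The series flexibility is Σ Lᵢ/(AᵢEᵢ) = 875/(1425×107×10³) + 875/(500×199×10³) = 1.453×10⁻⁵ mm/N.
Hence P = δ_free / Σ(L/AE) = 3.526/1.453×10⁻⁵ = 242.6 kN (compressive).
σ_{stainless steel} = P / A = 242600 / 500 = 485.3 MPa.

σ ≈ 485 MPa (compressive)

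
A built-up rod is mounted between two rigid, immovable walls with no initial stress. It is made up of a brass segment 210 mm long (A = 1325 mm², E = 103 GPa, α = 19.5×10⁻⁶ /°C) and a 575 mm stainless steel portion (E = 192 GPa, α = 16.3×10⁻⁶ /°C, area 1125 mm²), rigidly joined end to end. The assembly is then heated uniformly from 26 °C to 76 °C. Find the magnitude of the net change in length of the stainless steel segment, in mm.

|ΔL| ≈ 0.0419 mm

With the walls removed the bar would change length by δ_free = Σ αᵢΔT Lᵢ = 19.5×10⁻⁶×50×210 + 16.3×10⁻⁶×50×575 = 0.6734 mm.
The walls prevent any net length change, so an axial force P (same in every segment) develops. Compatibility: P · Σ Lᵢ/(AᵢEᵢ) = δ_free.
The series flexibility is Σ Lᵢ/(AᵢEᵢ) = 210/(1325×103×10³) + 575/(1125×192×10³) = 4.201×10⁻⁶ mm/N.
Hence P = δ_free / Σ(L/AE) = 0.6734/4.201×10⁻⁶ = 160.3 kN (compressive).
For the stainless steel segment, free thermal change = 16.3×10⁻⁶×50×575 = 0.4686 mm and elastic change from P = 160300×575/(1125×192×10³) = 0.4267 mm; these oppose, so the net change is 0.0419 mm (segment lengthens).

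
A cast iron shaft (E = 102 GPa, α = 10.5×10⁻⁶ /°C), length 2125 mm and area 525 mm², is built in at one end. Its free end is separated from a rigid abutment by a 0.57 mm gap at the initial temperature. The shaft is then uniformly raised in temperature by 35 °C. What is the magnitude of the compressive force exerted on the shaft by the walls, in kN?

P ≈ 5.32 kN

Unrestrained expansion: δ_free = αΔT L = 10.5×10⁻⁶ × 35 × 2125 = 0.7809 mm.
The gap closes (δ_free > 0.57 mm) and the wall then resists a further 0.7809 − 0.57 = 0.2109 mm of expansion.
Compatibility: PL/(AE) = 0.2109 mm, so σ = P/A = E × (0.2109/2125) = 10.12 MPa.
Force on the wall = σA = 10.12 × 525 mm² = 5.316 kN.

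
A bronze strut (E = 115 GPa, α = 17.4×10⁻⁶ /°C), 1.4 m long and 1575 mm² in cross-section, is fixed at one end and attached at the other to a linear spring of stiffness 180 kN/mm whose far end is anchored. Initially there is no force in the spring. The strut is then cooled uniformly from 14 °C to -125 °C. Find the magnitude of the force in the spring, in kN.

P ≈ 255 kN

If the spring were absent the strut would shorten by αΔT L = 17.4×10⁻⁶ × 139 × 1400 = 3.386 mm.
Let P be the tensile force in the spring. The strut extends elastically by PL/(AE) and the spring stretches by P/k; together these equal δ_free.
So P = δ_free / [L/(AE) + 1/k] = 3.386 / [ 1400/(1575×115×10³) + 1/(180×10³) ].
P = 3.386 / 1.329×10⁻⁵ = 254900 N.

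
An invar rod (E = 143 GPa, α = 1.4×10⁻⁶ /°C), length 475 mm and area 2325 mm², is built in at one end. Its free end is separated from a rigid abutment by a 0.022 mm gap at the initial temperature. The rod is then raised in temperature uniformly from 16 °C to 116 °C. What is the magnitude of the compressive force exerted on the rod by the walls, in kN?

P ≈ 31.1 kN

Unrestrained expansion: δ_free = αΔT L = 1.4×10⁻⁶ × 100 × 475 = 0.0665 mm.
After closing the 0.022 mm clearance, 0.0665 − 0.022 = 0.0445 mm of expansion remains to be suppressed by the wall.
So σ = E(δ_free − g)/L = 143×10³ × 0.0445/475 = 13.4 MPa.
P = σA = 13.4 × 2325 = 31.15 kN.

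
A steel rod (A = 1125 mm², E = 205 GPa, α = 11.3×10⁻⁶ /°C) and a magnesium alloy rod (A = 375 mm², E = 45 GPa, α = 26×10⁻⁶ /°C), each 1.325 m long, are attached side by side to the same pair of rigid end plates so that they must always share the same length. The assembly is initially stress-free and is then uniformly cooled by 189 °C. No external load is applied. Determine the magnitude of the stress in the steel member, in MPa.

σ ≈ 38.8 MPa (compressive)

Both members must finish at the same length. With the larger α, the magnesium alloy tends to over-contract; the plates restrain it, putting the magnesium alloy in tension and the steel in compression. With no external load the two internal forces are equal and opposite, magnitude P.
Setting the final lengths equal and cancelling L: (α₁ − α₂)ΔT = P/(A₁E₁) + P/(A₂E₂).
|α₁ − α₂|·ΔT = 14.7×10⁻⁶ × 189 = 0.002778.
1/(A₁E₁) + 1/(A₂E₂) = 1/(1125×205×10³) + 1/(375×45×10³) = 6.36×10⁻⁸ N⁻¹.
So P = 0.002778 / 6.36×10⁻⁸ = 43.69 kN.
σ_{steel} = P/A₁ = 43690/1125 = 38.83 MPa, compressive.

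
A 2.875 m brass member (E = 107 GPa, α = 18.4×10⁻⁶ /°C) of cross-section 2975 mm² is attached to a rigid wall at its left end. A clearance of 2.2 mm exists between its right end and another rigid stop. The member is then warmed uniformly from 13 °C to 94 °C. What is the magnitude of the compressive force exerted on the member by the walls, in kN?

Free thermal elongation = αΔT L = 18.4×10⁻⁶ × 81 × 2875 = 4.285 mm.
This exceeds the 2.2 mm gap, so the wall pushes back. The portion of expansion that must be recovered elastically is δ_free − gap = 4.285 − 2.2 = 2.085 mm.
That suppressed elongation corresponds to σ = E·Δ/L = 107×10³ × 2.085/2875 = 77.59 MPa.
P = σA = 77.59 × 2975 = 230.8 kN.

P ≈ 231 kN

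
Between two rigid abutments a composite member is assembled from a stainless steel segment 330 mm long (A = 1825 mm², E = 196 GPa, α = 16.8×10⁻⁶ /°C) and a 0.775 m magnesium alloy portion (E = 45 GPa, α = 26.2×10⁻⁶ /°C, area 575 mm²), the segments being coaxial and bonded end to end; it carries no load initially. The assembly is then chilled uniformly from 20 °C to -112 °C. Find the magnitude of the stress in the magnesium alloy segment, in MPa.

Free thermal contraction of the whole bar: Σ αᵢΔT Lᵢ = 16.8×10⁻⁶×132×330 + 26.2×10⁻⁶×132×775 = 3.412 mm.
The walls prevent any net length change, so an axial force P (same in every segment) develops. Compatibility: P · Σ Lᵢ/(AᵢEᵢ) = δ_free.
Σ Lᵢ/(AᵢEᵢ) = 330/(1825×196×10³) + 775/(575×45×10³) = 3.087×10⁻⁵ mm/N.
So P = 3.412 / 3.087×10⁻⁵ = 110.5 kN, tensile.
σ_{magnesium alloy} = P / A = 110500 / 575 = 192.2 MPa.

σ ≈ 192 MPa (tensile)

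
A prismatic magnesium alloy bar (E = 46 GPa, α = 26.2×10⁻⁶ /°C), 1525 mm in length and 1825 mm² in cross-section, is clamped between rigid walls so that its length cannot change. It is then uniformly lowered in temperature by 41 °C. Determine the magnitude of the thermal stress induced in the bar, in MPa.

With length fixed, the mechanical strain must cancel the thermal strain αΔT = 26.2×10⁻⁶ × 41 = 1074.2×10⁻⁶.
Hence σ = E·αΔT = 46×10³ × 1074.2×10⁻⁶ = 49.41 MPa, tensile.

σ ≈ 49.4 MPa (tensile)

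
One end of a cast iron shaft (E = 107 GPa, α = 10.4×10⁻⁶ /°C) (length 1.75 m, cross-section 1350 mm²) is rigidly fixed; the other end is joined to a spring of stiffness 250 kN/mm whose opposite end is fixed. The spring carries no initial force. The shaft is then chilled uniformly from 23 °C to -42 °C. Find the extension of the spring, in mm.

Free thermal contraction: δ_free = αΔT L = 10.4×10⁻⁶ × 65 × 1750 = 1.183 mm.
Let P be the tensile force in the spring. The shaft extends elastically by PL/(AE) and the spring stretches by P/k; together these equal δ_free.
So P = δ_free / [L/(AE) + 1/k] = 1.183 / [ 1750/(1350×107×10³) + 1/(250×10³) ].
P = 1.183 / 1.611×10⁻⁵ = 73410 N.
Spring extension = P/k = 73410/(250×10³) = 0.2936 mm.

δ ≈ 0.294 mm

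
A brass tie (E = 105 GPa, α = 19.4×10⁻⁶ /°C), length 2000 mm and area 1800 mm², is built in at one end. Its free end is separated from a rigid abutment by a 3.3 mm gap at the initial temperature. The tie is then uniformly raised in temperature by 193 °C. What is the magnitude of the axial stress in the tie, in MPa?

Free thermal elongation = αΔT L = 19.4×10⁻⁶ × 193 × 2000 = 7.488 mm.
After closing the 3.3 mm clearance, 7.488 − 3.3 = 4.188 mm of expansion remains to be suppressed by the wall.
Compatibility: PL/(AE) = 4.188 mm, so σ = P/A = E × (4.188/2000) = 219.9 MPa.

σ ≈ 220 MPa (compressive)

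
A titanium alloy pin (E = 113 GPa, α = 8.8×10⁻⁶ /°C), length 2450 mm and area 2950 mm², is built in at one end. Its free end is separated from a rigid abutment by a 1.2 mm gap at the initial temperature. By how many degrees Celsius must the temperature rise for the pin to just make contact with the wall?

The gap closes when αΔT L = 1.2 mm, since the pin is still unstressed at that instant.
So ΔT = g/(αL) = 1.2/(8.8×10⁻⁶ × 2450) = 55.66 °C.

ΔT ≈ 55.7 °C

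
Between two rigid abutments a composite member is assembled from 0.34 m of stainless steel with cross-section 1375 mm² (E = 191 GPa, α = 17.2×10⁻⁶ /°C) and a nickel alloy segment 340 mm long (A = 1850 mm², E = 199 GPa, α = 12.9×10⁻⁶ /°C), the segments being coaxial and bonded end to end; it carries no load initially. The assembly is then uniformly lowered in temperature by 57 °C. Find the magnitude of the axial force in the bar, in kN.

P ≈ 263 kN (tensile)

With the walls removed the bar would change length by δ_free = Σ αᵢΔT Lᵢ = 17.2×10⁻⁶×57×340 + 12.9×10⁻⁶×57×340 = 0.5833 mm.
The rigid supports impose zero overall length change; the single axial force P common to all segments must satisfy P Σ Lᵢ/(AᵢEᵢ) = δ_free.
The series flexibility is Σ Lᵢ/(AᵢEᵢ) = 340/(1375×191×10³) + 340/(1850×199×10³) = 2.218×10⁻⁶ mm/N.
So P = 0.5833 / 2.218×10⁻⁶ = 263 kN, tensile.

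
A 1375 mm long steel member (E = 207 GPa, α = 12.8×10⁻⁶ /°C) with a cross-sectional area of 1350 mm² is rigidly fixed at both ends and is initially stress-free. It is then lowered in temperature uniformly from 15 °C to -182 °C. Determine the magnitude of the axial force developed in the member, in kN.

P ≈ 705 kN (tensile)

Full restraint means ε = 0, so the stress is σ = EαΔT = 207×10³ × 12.8×10⁻⁶ × 197 = 522 MPa.
Then P = σA = 522 × 1350 mm² = 704.7 kN, tensile.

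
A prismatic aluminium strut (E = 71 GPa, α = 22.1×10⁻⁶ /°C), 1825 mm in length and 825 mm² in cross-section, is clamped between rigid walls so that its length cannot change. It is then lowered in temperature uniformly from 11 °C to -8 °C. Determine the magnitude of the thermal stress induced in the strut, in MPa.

Because both ends are immovable the net strain is zero, and the suppressed thermal strain is αΔT = 22.1×10⁻⁶ × 19 = 419.9×10⁻⁶.
Hence σ = E·αΔT = 71×10³ × 419.9×10⁻⁶ = 29.81 MPa, tensile.

σ ≈ 29.8 MPa (tensile)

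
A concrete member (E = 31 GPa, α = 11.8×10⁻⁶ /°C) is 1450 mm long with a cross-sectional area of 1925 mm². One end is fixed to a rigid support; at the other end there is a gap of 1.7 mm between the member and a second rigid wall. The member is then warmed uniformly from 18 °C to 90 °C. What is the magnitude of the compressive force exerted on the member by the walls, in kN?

Unrestrained expansion: δ_free = αΔT L = 11.8×10⁻⁶ × 72 × 1450 = 1.232 mm.
Since δ_free = 1.23 mm is less than the 1.7 mm gap, the member never touches the wall. No axial force develops.

P ≈ 0 kN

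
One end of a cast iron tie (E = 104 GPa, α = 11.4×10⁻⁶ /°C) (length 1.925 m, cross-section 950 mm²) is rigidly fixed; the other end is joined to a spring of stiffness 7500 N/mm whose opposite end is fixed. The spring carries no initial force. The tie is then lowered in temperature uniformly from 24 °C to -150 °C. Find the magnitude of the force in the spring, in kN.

Free thermal contraction: δ_free = αΔT L = 11.4×10⁻⁶ × 174 × 1925 = 3.818 mm.
Let P be the tensile force in the spring. The tie extends elastically by PL/(AE) and the spring stretches by P/k; together these equal δ_free.
P [ L/(AE) + 1/k ] = δ_free → P [ 1925/(950×104×10³) + 1/(7500) ] = 3.818.
P = 3.818 / 0.0001528 = 24990 N.

P ≈ 25 kN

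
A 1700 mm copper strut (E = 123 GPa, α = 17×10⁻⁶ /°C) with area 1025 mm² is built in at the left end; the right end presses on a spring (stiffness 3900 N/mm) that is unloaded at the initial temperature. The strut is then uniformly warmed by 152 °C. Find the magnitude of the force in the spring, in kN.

P ≈ 16.3 kN

Free thermal expansion: δ_free = αΔT L = 17×10⁻⁶ × 152 × 1700 = 4.393 mm.
Let P be the compressive force at the spring. The strut shortens elastically by PL/(AE) and the spring compresses by P/k; together these equal δ_free.
P [ L/(AE) + 1/k ] = δ_free → P [ 1700/(1025×123×10³) + 1/(3900) ] = 4.393.
P = 4.393 / 0.0002699 = 16280 N.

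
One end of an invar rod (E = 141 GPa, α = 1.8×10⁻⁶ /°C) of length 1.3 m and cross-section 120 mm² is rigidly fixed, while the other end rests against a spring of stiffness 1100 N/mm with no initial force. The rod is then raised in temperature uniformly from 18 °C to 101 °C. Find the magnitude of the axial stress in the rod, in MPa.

If the spring were absent the rod would lengthen by αΔT L = 1.8×10⁻⁶ × 83 × 1300 = 0.1942 mm.
With a force P in the spring, the elastic change of the rod is PL/(AE) and that of the spring is P/k; compatibility requires their sum to equal δ_free.
P [ L/(AE) + 1/k ] = δ_free → P [ 1300/(120×141×10³) + 1/(1100) ] = 0.1942.
P = 0.1942 / 0.0009859 = 197 N.
σ = P/A = 197/120 = 1.642 MPa.

σ ≈ 1.64 MPa (compressive)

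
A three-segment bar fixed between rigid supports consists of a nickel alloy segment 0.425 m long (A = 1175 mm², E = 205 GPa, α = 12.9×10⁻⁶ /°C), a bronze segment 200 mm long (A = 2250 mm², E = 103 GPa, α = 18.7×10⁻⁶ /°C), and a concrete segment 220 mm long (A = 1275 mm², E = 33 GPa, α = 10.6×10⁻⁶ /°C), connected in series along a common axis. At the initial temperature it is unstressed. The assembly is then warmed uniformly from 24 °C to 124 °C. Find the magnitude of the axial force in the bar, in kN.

Free thermal expansion of the whole bar: Σ αᵢΔT Lᵢ = 12.9×10⁻⁶×100×425 + 18.7×10⁻⁶×100×200 + 10.6×10⁻⁶×100×220 = 1.155 mm.
The walls prevent any net length change, so an axial force P (same in every segment) develops. Compatibility: P · Σ Lᵢ/(AᵢEᵢ) = δ_free.
The series flexibility is Σ Lᵢ/(AᵢEᵢ) = 425/(1175×205×10³) + 200/(2250×103×10³) + 220/(1275×33×10³) = 7.856×10⁻⁶ mm/N.
Hence P = δ_free / Σ(L/AE) = 1.155/7.856×10⁻⁶ = 147.1 kN (compressive).

P ≈ 147 kN (compressive)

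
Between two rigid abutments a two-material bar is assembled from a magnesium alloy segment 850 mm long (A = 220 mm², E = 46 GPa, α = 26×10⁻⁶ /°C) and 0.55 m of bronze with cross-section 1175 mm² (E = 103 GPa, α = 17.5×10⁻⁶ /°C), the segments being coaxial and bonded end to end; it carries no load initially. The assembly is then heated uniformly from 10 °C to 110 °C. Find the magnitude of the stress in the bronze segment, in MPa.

If the supports were absent, the total length change would be Σ αᵢΔT Lᵢ = 26×10⁻⁶×100×850 + 17.5×10⁻⁶×100×550 = 3.172 mm.
The rigid supports impose zero overall length change; the single axial force P common to all segments must satisfy P Σ Lᵢ/(AᵢEᵢ) = δ_free.
Σ Lᵢ/(AᵢEᵢ) = 850/(220×46×10³) + 550/(1175×103×10³) = 8.854×10⁻⁵ mm/N.
So P = 3.172 / 8.854×10⁻⁵ = 35.83 kN, compressive.
σ_{bronze} = P / A = 35830 / 1175 = 30.5 MPa.

σ ≈ 30.5 MPa (compressive)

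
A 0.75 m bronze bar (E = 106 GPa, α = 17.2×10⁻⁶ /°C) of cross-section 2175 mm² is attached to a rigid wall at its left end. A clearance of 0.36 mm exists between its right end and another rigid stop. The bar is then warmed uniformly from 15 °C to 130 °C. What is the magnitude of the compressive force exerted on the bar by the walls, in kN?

Free thermal elongation = αΔT L = 17.2×10⁻⁶ × 115 × 750 = 1.483 mm.
The gap closes (δ_free > 0.36 mm) and the wall then resists a further 1.483 − 0.36 = 1.123 mm of expansion.
That suppressed elongation corresponds to σ = E·Δ/L = 106×10³ × 1.123/750 = 158.8 MPa.
P = σA = 158.8 × 2175 = 345.4 kN.

P ≈ 345 kN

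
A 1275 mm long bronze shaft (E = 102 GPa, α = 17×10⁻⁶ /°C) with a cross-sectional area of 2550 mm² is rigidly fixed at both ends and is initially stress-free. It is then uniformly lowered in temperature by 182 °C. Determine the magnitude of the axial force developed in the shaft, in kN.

P ≈ 805 kN (tensile)

The ends cannot move, so σ = EαΔT = 102×10³ × 17×10⁻⁶ × 182 = 315.6 MPa.
P = AEαΔT = 2550 × 102×10³ × 17×10⁻⁶ × 182 = 804.7 kN (tensile).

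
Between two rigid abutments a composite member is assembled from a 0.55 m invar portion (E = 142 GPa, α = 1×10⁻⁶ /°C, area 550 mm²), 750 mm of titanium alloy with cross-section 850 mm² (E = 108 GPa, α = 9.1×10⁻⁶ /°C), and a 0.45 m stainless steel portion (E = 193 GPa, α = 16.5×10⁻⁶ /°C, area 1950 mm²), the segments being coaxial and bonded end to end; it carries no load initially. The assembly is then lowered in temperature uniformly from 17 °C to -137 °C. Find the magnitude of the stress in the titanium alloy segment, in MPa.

σ ≈ 163 MPa (tensile)

Free thermal contraction of the whole bar: Σ αᵢΔT Lᵢ = 1×10⁻⁶×154×550 + 9.1×10⁻⁶×154×750 + 16.5×10⁻⁶×154×450 = 2.279 mm.
The walls prevent any net length change, so an axial force P (same in every segment) develops. Compatibility: P · Σ Lᵢ/(AᵢEᵢ) = δ_free.
The series flexibility is Σ Lᵢ/(AᵢEᵢ) = 550/(550×142×10³) + 750/(850×108×10³) + 450/(1950×193×10³) = 1.641×10⁻⁵ mm/N.
So P = 2.279 / 1.641×10⁻⁵ = 138.9 kN, tensile.
σ_{titanium alloy} = P / A = 138900 / 850 = 163.4 MPa.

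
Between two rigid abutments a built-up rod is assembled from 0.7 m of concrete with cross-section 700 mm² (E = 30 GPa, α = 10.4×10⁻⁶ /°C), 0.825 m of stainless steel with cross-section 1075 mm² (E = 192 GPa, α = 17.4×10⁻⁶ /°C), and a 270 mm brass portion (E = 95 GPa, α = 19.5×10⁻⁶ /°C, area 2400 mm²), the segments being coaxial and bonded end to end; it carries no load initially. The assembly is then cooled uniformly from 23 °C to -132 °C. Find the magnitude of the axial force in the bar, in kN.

P ≈ 108 kN (tensile)

Free thermal contraction of the whole bar: Σ αᵢΔT Lᵢ = 10.4×10⁻⁶×155×700 + 17.4×10⁻⁶×155×825 + 19.5×10⁻⁶×155×270 = 4.169 mm.
Since the ends are fixed, an axial force P builds up, equal in every segment, with P · Σ Lᵢ/(AᵢEᵢ) = δ_free.
The series flexibility is Σ Lᵢ/(AᵢEᵢ) = 700/(700×30×10³) + 825/(1075×192×10³) + 270/(2400×95×10³) = 3.851×10⁻⁵ mm/N.
P = 4.169 / 3.851×10⁻⁵ = 108300 N = 108.3 kN, tensile.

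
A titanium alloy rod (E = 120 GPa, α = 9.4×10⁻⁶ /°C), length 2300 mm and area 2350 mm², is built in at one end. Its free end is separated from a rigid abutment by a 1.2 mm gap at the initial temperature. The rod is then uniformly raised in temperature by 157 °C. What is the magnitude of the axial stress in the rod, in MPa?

σ ≈ 114 MPa (compressive)

If the wall were absent the rod would grow by αΔT L = 9.4×10⁻⁶ × 157 × 2300 = 3.394 mm.
After closing the 1.2 mm clearance, 3.394 − 1.2 = 2.194 mm of expansion remains to be suppressed by the wall.
So σ = E(δ_free − g)/L = 120×10³ × 2.194/2300 = 114.5 MPa.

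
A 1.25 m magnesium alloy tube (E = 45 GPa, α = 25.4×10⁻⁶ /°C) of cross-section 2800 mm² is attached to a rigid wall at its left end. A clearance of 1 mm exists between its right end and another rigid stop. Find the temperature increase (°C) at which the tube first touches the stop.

The gap closes when αΔT L = 1 mm, since the tube is still unstressed at that instant.
So ΔT = g/(αL) = 1/(25.4×10⁻⁶ × 1250) = 31.5 °C.

ΔT ≈ 31.5 °C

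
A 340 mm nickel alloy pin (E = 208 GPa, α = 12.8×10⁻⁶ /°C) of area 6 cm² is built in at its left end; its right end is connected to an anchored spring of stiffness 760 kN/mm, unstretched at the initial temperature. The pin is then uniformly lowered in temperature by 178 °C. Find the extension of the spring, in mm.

δ ≈ 0.252 mm

If the spring were absent the pin would shorten by αΔT L = 12.8×10⁻⁶ × 178 × 340 = 0.7747 mm.
With a force P in the spring, the elastic change of the pin is PL/(AE) and that of the spring is P/k; compatibility requires their sum to equal δ_free.
P [ L/(AE) + 1/k ] = δ_free → P [ 340/(600×208×10³) + 1/(760×10³) ] = 0.7747.
P = 0.7747 / 4.04×10⁻⁶ = 191700 N.
Spring extension = P/k = 191700/(760×10³) = 0.2523 mm.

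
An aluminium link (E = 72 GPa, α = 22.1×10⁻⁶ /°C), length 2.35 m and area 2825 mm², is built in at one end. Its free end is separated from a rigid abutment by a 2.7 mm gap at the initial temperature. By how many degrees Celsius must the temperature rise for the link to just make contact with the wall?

ΔT ≈ 52 °C

Contact occurs when the free expansion equals the gap: αΔT L = 2.7 mm.
ΔT = 2.7 / (22.1×10⁻⁶ × 2350) = 51.99 °C.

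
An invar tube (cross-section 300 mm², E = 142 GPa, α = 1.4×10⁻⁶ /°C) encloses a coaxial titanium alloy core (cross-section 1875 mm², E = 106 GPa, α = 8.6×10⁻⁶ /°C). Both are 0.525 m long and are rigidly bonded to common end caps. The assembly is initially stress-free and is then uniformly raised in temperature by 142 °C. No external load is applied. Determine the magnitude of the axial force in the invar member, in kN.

P ≈ 35.9 kN (tensile in the invar)

The titanium alloy has the larger α, so on heating it would change length more than the invar if both were free. The rigid plates force a common final length, so the titanium alloy is put into compression and the invar into tension, with equal and opposite forces P (no external load).
Setting the final lengths equal and cancelling L: (α₁ − α₂)ΔT = P/(A₁E₁) + P/(A₂E₂).
|α₁ − α₂|·ΔT = 7.2×10⁻⁶ × 142 = 0.001022.
1/(A₁E₁) + 1/(A₂E₂) = 1/(300×142×10³) + 1/(1875×106×10³) = 2.851×10⁻⁸ N⁻¹.
So P = 0.001022 / 2.851×10⁻⁸ = 35.87 kN.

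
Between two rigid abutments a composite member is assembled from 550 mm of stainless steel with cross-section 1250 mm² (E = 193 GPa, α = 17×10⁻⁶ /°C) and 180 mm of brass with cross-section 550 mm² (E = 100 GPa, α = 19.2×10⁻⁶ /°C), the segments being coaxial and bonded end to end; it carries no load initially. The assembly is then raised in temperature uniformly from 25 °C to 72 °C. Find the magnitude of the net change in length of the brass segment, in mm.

|ΔL| ≈ 0.192 mm

If the supports were absent, the total length change would be Σ αᵢΔT Lᵢ = 17×10⁻⁶×47×550 + 19.2×10⁻⁶×47×180 = 0.6019 mm.
Since the ends are fixed, an axial force P builds up, equal in every segment, with P · Σ Lᵢ/(AᵢEᵢ) = δ_free.
The series flexibility is Σ Lᵢ/(AᵢEᵢ) = 550/(1250×193×10³) + 180/(550×100×10³) = 5.553×10⁻⁶ mm/N.
Hence P = δ_free / Σ(L/AE) = 0.6019/5.553×10⁻⁶ = 108.4 kN (compressive).
For the brass segment, free thermal change = 19.2×10⁻⁶×47×180 = 0.1624 mm and elastic change from P = 108400×180/(550×100×10³) = 0.3548 mm; these oppose, so the net change is 0.192 mm (segment shortens).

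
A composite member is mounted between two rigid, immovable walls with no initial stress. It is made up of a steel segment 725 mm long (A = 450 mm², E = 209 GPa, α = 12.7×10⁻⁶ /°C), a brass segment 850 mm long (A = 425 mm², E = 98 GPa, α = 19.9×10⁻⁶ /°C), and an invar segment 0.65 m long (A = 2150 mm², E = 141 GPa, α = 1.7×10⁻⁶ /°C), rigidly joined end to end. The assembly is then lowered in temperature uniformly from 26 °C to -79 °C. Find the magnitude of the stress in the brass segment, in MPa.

Free thermal contraction of the whole bar: Σ αᵢΔT Lᵢ = 12.7×10⁻⁶×105×725 + 19.9×10⁻⁶×105×850 + 1.7×10⁻⁶×105×650 = 2.859 mm.
The rigid supports impose zero overall length change; the single axial force P common to all segments must satisfy P Σ Lᵢ/(AᵢEᵢ) = δ_free.
Σ Lᵢ/(AᵢEᵢ) = 725/(450×209×10³) + 850/(425×98×10³) + 650/(2150×141×10³) = 3.026×10⁻⁵ mm/N.
So P = 2.859 / 3.026×10⁻⁵ = 94.47 kN, tensile.
σ_{brass} = P / A = 94470 / 425 = 222.3 MPa.

σ ≈ 222 MPa (tensile)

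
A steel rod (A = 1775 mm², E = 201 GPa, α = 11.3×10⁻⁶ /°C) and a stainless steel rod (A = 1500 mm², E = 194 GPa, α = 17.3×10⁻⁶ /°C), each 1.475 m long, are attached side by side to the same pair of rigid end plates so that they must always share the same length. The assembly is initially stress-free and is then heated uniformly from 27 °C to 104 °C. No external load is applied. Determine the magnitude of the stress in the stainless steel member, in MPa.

Equilibrium of a rigid end plate with no external load gives equal and opposite internal forces ±P in the two members. Since α_{stainless steel} > α_{steel}, heating drives the stainless steel into compression and the steel into tension.
Equating the net (thermal + elastic) strains gives |α₁ − α₂|·ΔT = P·[1/(A₁E₁) + 1/(A₂E₂)].
|α₁ − α₂|·ΔT = 6×10⁻⁶ × 77 = 0.000462.
1/(A₁E₁) + 1/(A₂E₂) = 1/(1775×201×10³) + 1/(1500×194×10³) = 6.239×10⁻⁹ N⁻¹.
P = 0.000462 / 6.239×10⁻⁹ = 74050 N = 74.05 kN.
σ_{stainless steel} = P/A₂ = 74050/1500 = 49.36 MPa, compressive.

σ ≈ 49.4 MPa (compressive)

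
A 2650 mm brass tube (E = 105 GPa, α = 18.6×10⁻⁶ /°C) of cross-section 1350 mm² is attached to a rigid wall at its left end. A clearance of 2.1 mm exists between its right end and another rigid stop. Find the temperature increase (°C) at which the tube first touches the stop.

ΔT ≈ 42.6 °C

The gap closes when αΔT L = 2.1 mm, since the tube is still unstressed at that instant.
So ΔT = g/(αL) = 2.1/(18.6×10⁻⁶ × 2650) = 42.6 °C.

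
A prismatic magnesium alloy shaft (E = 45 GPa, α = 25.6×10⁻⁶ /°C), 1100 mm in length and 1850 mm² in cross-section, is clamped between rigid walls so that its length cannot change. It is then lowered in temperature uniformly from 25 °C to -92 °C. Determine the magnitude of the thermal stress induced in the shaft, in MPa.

σ ≈ 135 MPa (tensile)

With length fixed, the mechanical strain must cancel the thermal strain αΔT = 25.6×10⁻⁶ × 117 = 2995.2×10⁻⁶.
σ = EαΔT = 45×10³ × 25.6×10⁻⁶ × 117 = 134.8 MPa (tensile; the shaft is trying to contract).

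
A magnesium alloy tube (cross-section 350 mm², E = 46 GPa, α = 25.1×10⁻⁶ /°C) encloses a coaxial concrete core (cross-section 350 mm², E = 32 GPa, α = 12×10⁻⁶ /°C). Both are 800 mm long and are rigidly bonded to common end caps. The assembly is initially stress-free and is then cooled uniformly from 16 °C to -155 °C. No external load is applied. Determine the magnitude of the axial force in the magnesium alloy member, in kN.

The magnesium alloy has the larger α, so on cooling it would change length more than the concrete if both were free. The rigid plates force a common final length, so the magnesium alloy is put into tension and the concrete into compression, with equal and opposite forces P (no external load).
Setting the final lengths equal and cancelling L: (α₁ − α₂)ΔT = P/(A₁E₁) + P/(A₂E₂).
|α₁ − α₂|·ΔT = 13.1×10⁻⁶ × 171 = 0.00224.
1/(A₁E₁) + 1/(A₂E₂) = 1/(350×46×10³) + 1/(350×32×10³) = 1.514×10⁻⁷ N⁻¹.
P = 0.00224 / 1.514×10⁻⁷ = 14800 N = 14.8 kN.

P ≈ 14.8 kN (tensile in the magnesium alloy)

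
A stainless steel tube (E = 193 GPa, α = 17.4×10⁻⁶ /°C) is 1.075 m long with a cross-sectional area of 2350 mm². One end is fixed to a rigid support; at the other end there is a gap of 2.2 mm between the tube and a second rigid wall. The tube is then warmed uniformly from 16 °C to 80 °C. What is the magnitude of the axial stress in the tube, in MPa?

Unrestrained expansion: δ_free = αΔT L = 17.4×10⁻⁶ × 64 × 1075 = 1.197 mm.
Since δ_free = 1.2 mm is less than the 2.2 mm gap, the tube never touches the wall. No axial force develops.

σ ≈ 0 MPa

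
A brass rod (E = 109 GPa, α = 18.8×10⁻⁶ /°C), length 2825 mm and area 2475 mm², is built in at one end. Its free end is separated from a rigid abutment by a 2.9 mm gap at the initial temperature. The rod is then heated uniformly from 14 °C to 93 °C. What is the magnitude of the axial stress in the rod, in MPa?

If the wall were absent the rod would grow by αΔT L = 18.8×10⁻⁶ × 79 × 2825 = 4.196 mm.
The gap closes (δ_free > 2.9 mm) and the wall then resists a further 4.196 − 2.9 = 1.296 mm of expansion.
That suppressed elongation corresponds to σ = E·Δ/L = 109×10³ × 1.296/2825 = 49.99 MPa.

σ ≈ 50 MPa (compressive)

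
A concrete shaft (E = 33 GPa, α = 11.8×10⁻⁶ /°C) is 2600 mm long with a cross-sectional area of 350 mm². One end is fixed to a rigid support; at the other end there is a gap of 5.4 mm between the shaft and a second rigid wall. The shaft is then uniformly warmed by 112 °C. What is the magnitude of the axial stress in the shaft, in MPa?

If the wall were absent the shaft would grow by αΔT L = 11.8×10⁻⁶ × 112 × 2600 = 3.436 mm.
Since δ_free = 3.44 mm is less than the 5.4 mm gap, the shaft never touches the wall. No axial force develops.

σ ≈ 0 MPa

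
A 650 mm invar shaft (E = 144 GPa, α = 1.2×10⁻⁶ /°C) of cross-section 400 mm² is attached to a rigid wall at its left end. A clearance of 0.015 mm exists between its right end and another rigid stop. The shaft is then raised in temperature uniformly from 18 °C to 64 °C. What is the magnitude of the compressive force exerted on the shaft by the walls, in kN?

Unrestrained expansion: δ_free = αΔT L = 1.2×10⁻⁶ × 46 × 650 = 0.03588 mm.
The gap closes (δ_free > 0.015 mm) and the wall then resists a further 0.03588 − 0.015 = 0.02088 mm of expansion.
That suppressed elongation corresponds to σ = E·Δ/L = 144×10³ × 0.02088/650 = 4.626 MPa.
Force on the wall = σA = 4.626 × 400 mm² = 1.85 kN.

P ≈ 1.85 kN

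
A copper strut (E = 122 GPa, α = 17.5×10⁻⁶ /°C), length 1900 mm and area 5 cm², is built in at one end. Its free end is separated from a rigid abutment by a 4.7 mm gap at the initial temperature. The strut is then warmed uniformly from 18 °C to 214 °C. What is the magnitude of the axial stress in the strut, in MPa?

σ ≈ 117 MPa (compressive)

If the wall were absent the strut would grow by αΔT L = 17.5×10⁻⁶ × 196 × 1900 = 6.517 mm.
The gap closes (δ_free > 4.7 mm) and the wall then resists a further 6.517 − 4.7 = 1.817 mm of expansion.
Compatibility: PL/(AE) = 1.817 mm, so σ = P/A = E × (1.817/1900) = 116.7 MPa.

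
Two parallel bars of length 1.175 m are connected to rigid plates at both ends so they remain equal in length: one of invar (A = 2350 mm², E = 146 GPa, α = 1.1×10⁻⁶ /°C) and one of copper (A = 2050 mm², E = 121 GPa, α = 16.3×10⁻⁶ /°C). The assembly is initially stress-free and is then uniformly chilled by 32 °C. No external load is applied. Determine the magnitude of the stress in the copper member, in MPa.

σ ≈ 34.2 MPa (tensile)

Both members must finish at the same length. With the larger α, the copper tends to over-contract; the plates restrain it, putting the copper in tension and the invar in compression. With no external load the two internal forces are equal and opposite, magnitude P.
Equating the net (thermal + elastic) strains gives |α₁ − α₂|·ΔT = P·[1/(A₁E₁) + 1/(A₂E₂)].
|α₁ − α₂|·ΔT = 15.2×10⁻⁶ × 32 = 0.0004864.
1/(A₁E₁) + 1/(A₂E₂) = 1/(2350×146×10³) + 1/(2050×121×10³) = 6.946×10⁻⁹ N⁻¹.
P = 0.0004864 / 6.946×10⁻⁹ = 70030 N = 70.03 kN.
σ_{copper} = P/A₂ = 70030/2050 = 34.16 MPa, tensile.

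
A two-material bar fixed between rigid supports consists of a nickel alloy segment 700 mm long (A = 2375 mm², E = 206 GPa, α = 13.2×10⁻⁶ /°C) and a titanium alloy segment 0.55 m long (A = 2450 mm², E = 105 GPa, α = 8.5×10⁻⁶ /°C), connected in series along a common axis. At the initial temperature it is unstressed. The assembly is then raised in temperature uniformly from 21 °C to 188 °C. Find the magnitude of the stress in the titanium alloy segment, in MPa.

If the supports were absent, the total length change would be Σ αᵢΔT Lᵢ = 13.2×10⁻⁶×167×700 + 8.5×10⁻⁶×167×550 = 2.324 mm.
The rigid supports impose zero overall length change; the single axial force P common to all segments must satisfy P Σ Lᵢ/(AᵢEᵢ) = δ_free.
Σ Lᵢ/(AᵢEᵢ) = 700/(2375×206×10³) + 550/(2450×105×10³) = 3.569×10⁻⁶ mm/N.
P = 2.324 / 3.569×10⁻⁶ = 651200 N = 651.2 kN, compressive.
σ_{titanium alloy} = P / A = 651200 / 2450 = 265.8 MPa.

σ ≈ 266 MPa (compressive)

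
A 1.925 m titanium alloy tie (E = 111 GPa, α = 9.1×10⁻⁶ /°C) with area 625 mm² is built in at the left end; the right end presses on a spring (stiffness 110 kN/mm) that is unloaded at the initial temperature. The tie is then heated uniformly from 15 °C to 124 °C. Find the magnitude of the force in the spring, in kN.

P ≈ 51.8 kN

Free thermal expansion: δ_free = αΔT L = 9.1×10⁻⁶ × 109 × 1925 = 1.909 mm.
With a force P in the spring, the elastic change of the tie is PL/(AE) and that of the spring is P/k; compatibility requires their sum to equal δ_free.
P [ L/(AE) + 1/k ] = δ_free → P [ 1925/(625×111×10³) + 1/(110×10³) ] = 1.909.
P = 1.909 / 3.684×10⁻⁵ = 51830 N.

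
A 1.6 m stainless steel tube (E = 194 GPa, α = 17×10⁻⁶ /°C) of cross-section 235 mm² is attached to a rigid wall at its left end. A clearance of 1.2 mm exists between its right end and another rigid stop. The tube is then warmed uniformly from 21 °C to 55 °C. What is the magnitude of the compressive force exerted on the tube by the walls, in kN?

P ≈ 0 kN

Unrestrained expansion: δ_free = αΔT L = 17×10⁻⁶ × 34 × 1600 = 0.9248 mm.
This is smaller than the 1.2 mm clearance, so the tube expands freely without reaching the stop — the stress is zero.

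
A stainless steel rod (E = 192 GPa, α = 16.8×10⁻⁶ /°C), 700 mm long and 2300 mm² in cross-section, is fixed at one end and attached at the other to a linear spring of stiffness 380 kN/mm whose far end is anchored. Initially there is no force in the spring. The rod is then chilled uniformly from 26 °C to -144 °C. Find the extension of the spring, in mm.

δ ≈ 1.25 mm

If the spring were absent the rod would shorten by αΔT L = 16.8×10⁻⁶ × 170 × 700 = 1.999 mm.
With a force P in the spring, the elastic change of the rod is PL/(AE) and that of the spring is P/k; compatibility requires their sum to equal δ_free.
So P = δ_free / [L/(AE) + 1/k] = 1.999 / [ 700/(2300×192×10³) + 1/(380×10³) ].
P = 1.999 / 4.217×10⁻⁶ = 474100 N.
Spring extension = P/k = 474100/(380×10³) = 1.248 mm.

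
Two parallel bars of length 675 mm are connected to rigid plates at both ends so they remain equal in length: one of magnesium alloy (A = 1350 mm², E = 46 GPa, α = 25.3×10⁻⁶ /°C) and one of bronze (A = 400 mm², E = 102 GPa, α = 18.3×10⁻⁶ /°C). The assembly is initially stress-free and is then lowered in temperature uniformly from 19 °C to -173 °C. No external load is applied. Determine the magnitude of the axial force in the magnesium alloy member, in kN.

Equilibrium of a rigid end plate with no external load gives equal and opposite internal forces ±P in the two members. Since α_{magnesium alloy} > α_{bronze}, cooling drives the magnesium alloy into tension and the bronze into compression.
Setting the final lengths equal and cancelling L: (α₁ − α₂)ΔT = P/(A₁E₁) + P/(A₂E₂).
|α₁ − α₂|·ΔT = 7×10⁻⁶ × 192 = 0.001344.
1/(A₁E₁) + 1/(A₂E₂) = 1/(1350×46×10³) + 1/(400×102×10³) = 4.061×10⁻⁸ N⁻¹.
So P = 0.001344 / 4.061×10⁻⁸ = 33.09 kN.

P ≈ 33.1 kN (tensile in the magnesium alloy)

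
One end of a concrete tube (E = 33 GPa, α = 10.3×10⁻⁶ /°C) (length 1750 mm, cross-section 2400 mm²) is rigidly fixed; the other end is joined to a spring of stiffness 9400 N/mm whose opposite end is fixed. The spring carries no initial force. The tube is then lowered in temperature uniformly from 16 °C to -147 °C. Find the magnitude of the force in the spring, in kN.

Free thermal contraction: δ_free = αΔT L = 10.3×10⁻⁶ × 163 × 1750 = 2.938 mm.
Let P be the tensile force in the spring. The tube extends elastically by PL/(AE) and the spring stretches by P/k; together these equal δ_free.
So P = δ_free / [L/(AE) + 1/k] = 2.938 / [ 1750/(2400×33×10³) + 1/(9400) ].
P = 2.938 / 0.0001285 = 22870 N.

P ≈ 22.9 kN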